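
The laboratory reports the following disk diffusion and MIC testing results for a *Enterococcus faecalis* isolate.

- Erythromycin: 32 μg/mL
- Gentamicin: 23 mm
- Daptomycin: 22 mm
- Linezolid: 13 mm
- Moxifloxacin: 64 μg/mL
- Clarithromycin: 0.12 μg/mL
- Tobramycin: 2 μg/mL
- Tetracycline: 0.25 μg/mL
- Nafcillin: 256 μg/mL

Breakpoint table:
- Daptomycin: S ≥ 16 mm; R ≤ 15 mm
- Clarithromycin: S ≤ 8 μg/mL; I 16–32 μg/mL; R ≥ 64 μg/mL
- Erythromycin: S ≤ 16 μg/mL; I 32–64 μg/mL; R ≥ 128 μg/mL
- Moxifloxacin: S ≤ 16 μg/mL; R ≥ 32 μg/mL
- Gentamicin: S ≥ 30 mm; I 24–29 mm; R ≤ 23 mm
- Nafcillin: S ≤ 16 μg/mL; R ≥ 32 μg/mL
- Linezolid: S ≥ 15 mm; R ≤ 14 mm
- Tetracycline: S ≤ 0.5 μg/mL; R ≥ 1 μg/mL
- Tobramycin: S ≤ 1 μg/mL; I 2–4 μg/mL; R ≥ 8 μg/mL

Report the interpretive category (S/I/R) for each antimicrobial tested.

Erythromycin: 32 μg/mL is in 32–64 μg/mL ⇒ I
Gentamicin (23 mm) ≤ 23 mm → resistant
Daptomycin 22 mm: ≥ 16 mm → S
Linezolid (13 mm) ≤ 14 mm — Resistant
Moxifloxacin 64 μg/mL: ≥ 32 μg/mL — R
Clarithromycin (0.12 μg/mL) ≤ 8 μg/mL → Susceptible
Tobramycin (2 μg/mL) in 2–4 μg/mL — intermediate
Tetracycline: 0.25 μg/mL is ≤ 0.5 μg/mL → Susceptible
Nafcillin: 256 μg/mL is ≥ 32 μg/mL → resistant

I, R, S, R, R, S, I, S, R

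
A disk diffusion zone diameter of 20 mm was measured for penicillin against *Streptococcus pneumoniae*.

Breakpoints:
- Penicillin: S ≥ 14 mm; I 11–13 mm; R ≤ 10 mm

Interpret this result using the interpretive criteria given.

Susceptible

Penicillin: 20 mm is ≥ 14 mm — Susceptible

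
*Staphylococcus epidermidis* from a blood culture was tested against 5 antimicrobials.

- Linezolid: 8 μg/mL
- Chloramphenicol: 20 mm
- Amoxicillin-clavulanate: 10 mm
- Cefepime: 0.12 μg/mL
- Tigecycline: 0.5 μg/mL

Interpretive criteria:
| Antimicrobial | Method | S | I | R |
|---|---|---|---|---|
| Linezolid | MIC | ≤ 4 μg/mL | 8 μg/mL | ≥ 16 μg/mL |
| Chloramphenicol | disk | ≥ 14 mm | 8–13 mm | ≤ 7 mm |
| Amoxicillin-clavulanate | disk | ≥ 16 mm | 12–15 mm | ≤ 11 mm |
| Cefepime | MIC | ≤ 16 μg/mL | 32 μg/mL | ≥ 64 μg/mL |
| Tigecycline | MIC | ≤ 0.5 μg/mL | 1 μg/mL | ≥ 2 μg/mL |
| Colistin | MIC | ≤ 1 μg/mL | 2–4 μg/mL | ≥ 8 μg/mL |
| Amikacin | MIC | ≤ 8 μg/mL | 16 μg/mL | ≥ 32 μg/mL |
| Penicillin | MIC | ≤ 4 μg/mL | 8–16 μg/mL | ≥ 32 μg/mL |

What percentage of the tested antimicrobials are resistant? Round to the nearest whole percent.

Linezolid: 8 μg/mL is = 8 μg/mL → Intermediate
Chloramphenicol 20 mm: ≥ 14 mm ⇒ Susceptible
Amoxicillin-clavulanate: 10 mm is ≤ 11 mm ⇒ Resistant
Cefepime: 0.12 μg/mL is ≤ 16 μg/mL — susceptible
Tigecycline: 0.5 μg/mL is ≤ 0.5 μg/mL → Susceptible
Resistant: 1/5

20%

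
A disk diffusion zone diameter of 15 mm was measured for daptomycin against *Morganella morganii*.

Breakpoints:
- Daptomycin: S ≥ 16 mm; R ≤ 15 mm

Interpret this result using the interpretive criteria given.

Resistant

Daptomycin 15 mm: ≤ 15 mm ⇒ R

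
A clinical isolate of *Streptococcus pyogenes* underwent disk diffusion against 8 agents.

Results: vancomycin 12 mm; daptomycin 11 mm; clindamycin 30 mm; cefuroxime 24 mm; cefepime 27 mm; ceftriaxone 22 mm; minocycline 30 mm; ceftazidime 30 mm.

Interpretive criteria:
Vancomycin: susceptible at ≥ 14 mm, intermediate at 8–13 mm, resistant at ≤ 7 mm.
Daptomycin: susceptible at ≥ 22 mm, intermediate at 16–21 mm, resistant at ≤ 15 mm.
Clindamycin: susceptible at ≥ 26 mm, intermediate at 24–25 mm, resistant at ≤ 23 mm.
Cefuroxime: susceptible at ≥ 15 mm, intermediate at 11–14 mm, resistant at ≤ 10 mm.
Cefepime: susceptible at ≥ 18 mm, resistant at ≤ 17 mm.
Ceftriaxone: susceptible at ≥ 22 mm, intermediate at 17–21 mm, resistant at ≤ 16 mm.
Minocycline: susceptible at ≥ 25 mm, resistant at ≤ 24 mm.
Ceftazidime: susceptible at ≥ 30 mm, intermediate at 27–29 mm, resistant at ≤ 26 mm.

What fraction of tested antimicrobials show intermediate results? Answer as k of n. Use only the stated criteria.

Vancomycin 12 mm: in 8–13 mm → intermediate
Daptomycin 11 mm: ≤ 15 mm ⇒ R
Clindamycin: 30 mm is ≥ 26 mm ⇒ susceptible
Cefuroxime 24 mm: ≥ 15 mm → S
Cefepime (27 mm) ≥ 18 mm ⇒ Susceptible
Ceftriaxone: 22 mm is ≥ 22 mm ⇒ S
Minocycline (30 mm) ≥ 25 mm — susceptible
Ceftazidime (30 mm) ≥ 30 mm — susceptible
Intermediate: 1/8

1 of 8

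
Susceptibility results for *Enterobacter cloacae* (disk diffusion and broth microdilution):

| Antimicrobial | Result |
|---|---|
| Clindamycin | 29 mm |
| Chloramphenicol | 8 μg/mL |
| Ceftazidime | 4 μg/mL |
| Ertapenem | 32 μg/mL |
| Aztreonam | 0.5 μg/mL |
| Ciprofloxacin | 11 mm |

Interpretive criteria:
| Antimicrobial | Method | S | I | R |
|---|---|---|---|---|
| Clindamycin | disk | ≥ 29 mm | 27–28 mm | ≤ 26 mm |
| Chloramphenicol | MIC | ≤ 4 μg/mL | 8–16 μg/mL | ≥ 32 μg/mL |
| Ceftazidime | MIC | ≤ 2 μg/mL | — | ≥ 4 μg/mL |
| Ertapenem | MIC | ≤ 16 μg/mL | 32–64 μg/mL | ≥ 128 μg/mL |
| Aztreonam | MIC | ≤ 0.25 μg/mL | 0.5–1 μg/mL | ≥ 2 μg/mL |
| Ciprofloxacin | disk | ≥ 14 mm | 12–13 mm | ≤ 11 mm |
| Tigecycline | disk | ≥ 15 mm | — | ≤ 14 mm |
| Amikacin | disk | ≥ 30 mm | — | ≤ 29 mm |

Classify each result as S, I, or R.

S, I, R, I, I, R

Clindamycin 29 mm: ≥ 29 mm ⇒ S
Chloramphenicol: 8 μg/mL is in 8–16 μg/mL ⇒ intermediate
Ceftazidime: 4 μg/mL is ≥ 4 μg/mL → Resistant
Ertapenem 32 μg/mL: in 32–64 μg/mL — intermediate
Aztreonam: 0.5 μg/mL is in 0.5–1 μg/mL — Intermediate
Ciprofloxacin: 11 mm is ≤ 11 mm ⇒ resistant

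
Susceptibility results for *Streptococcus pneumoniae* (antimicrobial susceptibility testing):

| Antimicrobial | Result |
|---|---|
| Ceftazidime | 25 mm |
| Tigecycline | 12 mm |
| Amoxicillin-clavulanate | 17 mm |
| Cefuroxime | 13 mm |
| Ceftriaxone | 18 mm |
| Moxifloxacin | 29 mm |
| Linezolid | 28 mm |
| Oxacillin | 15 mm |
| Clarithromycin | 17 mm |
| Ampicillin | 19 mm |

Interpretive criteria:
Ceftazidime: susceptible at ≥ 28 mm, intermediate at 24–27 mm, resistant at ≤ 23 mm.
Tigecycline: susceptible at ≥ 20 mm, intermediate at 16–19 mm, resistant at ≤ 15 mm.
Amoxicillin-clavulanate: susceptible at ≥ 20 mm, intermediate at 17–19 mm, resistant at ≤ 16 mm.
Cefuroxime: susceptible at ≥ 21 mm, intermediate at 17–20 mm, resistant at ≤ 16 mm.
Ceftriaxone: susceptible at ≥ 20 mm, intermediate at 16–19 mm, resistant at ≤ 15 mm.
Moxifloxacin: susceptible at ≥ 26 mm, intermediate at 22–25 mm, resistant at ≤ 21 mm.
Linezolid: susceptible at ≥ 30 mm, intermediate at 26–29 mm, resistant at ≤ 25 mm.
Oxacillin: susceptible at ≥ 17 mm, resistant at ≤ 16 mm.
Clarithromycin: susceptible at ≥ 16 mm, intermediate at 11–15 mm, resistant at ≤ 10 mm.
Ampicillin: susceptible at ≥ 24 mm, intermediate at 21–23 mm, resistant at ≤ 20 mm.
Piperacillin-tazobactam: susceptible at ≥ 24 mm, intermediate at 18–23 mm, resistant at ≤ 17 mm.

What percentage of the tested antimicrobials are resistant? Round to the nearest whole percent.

40%

Ceftazidime: 25 mm is in 24–27 mm — Intermediate
Tigecycline 12 mm: ≤ 15 mm → resistant
Amoxicillin-clavulanate 17 mm: in 17–19 mm — I
Cefuroxime: 13 mm is ≤ 16 mm — Resistant
Ceftriaxone: 18 mm is in 16–19 mm ⇒ I
Moxifloxacin 29 mm: ≥ 26 mm ⇒ Susceptible
Linezolid: 28 mm is in 26–29 mm ⇒ I
Oxacillin (15 mm) ≤ 16 mm ⇒ Resistant
Clarithromycin (17 mm) ≥ 16 mm → susceptible
Ampicillin 19 mm: ≤ 20 mm — R
Resistant: 4/10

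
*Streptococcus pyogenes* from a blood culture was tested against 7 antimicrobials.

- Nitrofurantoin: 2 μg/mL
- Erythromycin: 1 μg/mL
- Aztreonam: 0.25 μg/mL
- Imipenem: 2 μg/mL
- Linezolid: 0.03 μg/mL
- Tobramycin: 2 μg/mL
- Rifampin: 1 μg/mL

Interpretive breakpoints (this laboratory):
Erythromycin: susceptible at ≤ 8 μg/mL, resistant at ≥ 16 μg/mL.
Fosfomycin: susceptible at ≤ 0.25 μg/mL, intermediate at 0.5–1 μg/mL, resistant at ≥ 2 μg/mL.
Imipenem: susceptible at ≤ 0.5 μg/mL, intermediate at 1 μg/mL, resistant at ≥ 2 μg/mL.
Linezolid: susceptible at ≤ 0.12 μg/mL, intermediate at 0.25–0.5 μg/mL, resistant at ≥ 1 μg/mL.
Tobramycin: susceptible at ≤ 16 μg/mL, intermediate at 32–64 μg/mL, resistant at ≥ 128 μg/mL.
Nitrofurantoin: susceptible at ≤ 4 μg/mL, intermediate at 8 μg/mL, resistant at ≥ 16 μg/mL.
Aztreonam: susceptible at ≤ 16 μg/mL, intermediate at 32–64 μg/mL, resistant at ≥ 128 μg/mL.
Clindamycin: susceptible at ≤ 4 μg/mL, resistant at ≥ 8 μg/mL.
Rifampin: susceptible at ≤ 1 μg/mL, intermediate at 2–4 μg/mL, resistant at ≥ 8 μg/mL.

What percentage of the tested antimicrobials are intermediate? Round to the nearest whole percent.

Nitrofurantoin 2 μg/mL: ≤ 4 μg/mL — susceptible
Erythromycin (1 μg/mL) ≤ 8 μg/mL ⇒ S
Aztreonam: 0.25 μg/mL is ≤ 16 μg/mL — Susceptible
Imipenem 2 μg/mL: ≥ 2 μg/mL — Resistant
Linezolid (0.03 μg/mL) ≤ 0.12 μg/mL → susceptible
Tobramycin: 2 μg/mL is ≤ 16 μg/mL → susceptible
Rifampin (1 μg/mL) ≤ 1 μg/mL → Susceptible
Intermediate: 0/7

0%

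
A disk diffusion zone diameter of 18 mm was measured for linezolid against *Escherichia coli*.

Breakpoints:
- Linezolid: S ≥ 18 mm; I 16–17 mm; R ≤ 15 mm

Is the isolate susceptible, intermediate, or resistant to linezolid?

Susceptible

Linezolid: 18 mm is ≥ 18 mm — S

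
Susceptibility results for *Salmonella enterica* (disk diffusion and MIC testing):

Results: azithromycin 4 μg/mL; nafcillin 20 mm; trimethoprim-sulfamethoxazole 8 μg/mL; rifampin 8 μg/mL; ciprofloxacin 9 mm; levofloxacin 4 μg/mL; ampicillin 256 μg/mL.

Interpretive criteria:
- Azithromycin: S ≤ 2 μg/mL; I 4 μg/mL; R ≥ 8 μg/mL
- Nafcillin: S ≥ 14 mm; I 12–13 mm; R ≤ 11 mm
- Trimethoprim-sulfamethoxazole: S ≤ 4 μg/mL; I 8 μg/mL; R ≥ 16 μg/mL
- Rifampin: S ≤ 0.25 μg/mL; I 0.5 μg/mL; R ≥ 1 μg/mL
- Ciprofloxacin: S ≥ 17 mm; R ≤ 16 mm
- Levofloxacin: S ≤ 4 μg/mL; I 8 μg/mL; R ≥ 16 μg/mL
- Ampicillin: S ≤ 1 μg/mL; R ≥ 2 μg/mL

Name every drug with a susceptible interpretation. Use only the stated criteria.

nafcillin, levofloxacin

Azithromycin 4 μg/mL: = 4 μg/mL → intermediate
Nafcillin 20 mm: ≥ 14 mm — S
Trimethoprim-sulfamethoxazole (8 μg/mL) = 8 μg/mL ⇒ I
Rifampin 8 μg/mL: ≥ 1 μg/mL — R
Ciprofloxacin (9 mm) ≤ 16 mm → R
Levofloxacin (4 μg/mL) ≤ 4 μg/mL → Susceptible
Ampicillin: 256 μg/mL is ≥ 2 μg/mL — R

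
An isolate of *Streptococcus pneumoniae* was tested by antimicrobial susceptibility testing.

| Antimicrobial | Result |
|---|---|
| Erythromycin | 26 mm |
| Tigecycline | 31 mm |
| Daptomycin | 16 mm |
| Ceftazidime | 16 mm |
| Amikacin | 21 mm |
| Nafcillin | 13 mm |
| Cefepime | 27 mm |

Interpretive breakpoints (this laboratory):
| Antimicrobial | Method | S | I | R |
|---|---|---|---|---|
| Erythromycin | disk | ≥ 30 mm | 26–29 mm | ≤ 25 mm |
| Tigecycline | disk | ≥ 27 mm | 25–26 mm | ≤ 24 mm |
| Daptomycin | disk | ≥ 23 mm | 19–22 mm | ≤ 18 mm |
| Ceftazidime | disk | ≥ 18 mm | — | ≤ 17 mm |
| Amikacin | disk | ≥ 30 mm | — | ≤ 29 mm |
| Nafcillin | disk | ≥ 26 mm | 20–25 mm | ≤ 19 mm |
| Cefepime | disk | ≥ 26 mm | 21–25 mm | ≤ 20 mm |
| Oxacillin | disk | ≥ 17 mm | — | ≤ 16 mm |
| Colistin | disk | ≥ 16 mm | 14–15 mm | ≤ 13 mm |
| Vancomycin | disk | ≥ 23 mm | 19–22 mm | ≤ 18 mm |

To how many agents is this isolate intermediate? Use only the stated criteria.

1

Erythromycin 26 mm: in 26–29 mm ⇒ Intermediate
Tigecycline 31 mm: ≥ 27 mm ⇒ Susceptible
Daptomycin (16 mm) ≤ 18 mm → Resistant
Ceftazidime: 16 mm is ≤ 17 mm ⇒ resistant
Amikacin 21 mm: ≤ 29 mm — R
Nafcillin 13 mm: ≤ 19 mm → R
Cefepime (27 mm) ≥ 26 mm — susceptible
Intermediate: 1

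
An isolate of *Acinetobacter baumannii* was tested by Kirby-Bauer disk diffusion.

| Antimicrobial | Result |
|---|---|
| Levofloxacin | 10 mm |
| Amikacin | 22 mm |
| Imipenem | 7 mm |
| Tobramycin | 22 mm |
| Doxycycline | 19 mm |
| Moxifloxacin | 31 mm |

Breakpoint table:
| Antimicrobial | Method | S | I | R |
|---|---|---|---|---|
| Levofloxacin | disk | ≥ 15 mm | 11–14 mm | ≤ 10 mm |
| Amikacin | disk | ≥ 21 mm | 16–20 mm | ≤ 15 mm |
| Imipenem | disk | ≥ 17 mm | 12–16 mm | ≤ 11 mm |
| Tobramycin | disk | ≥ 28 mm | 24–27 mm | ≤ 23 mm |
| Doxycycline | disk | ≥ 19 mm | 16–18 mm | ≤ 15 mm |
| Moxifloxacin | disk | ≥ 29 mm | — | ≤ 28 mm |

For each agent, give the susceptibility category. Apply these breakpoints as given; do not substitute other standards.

R, S, R, R, S, S

Levofloxacin 10 mm: ≤ 10 mm → R
Amikacin 22 mm: ≥ 21 mm ⇒ susceptible
Imipenem (7 mm) ≤ 11 mm — R
Tobramycin 22 mm: ≤ 23 mm ⇒ R
Doxycycline: 19 mm is ≥ 19 mm ⇒ S
Moxifloxacin (31 mm) ≥ 29 mm → Susceptible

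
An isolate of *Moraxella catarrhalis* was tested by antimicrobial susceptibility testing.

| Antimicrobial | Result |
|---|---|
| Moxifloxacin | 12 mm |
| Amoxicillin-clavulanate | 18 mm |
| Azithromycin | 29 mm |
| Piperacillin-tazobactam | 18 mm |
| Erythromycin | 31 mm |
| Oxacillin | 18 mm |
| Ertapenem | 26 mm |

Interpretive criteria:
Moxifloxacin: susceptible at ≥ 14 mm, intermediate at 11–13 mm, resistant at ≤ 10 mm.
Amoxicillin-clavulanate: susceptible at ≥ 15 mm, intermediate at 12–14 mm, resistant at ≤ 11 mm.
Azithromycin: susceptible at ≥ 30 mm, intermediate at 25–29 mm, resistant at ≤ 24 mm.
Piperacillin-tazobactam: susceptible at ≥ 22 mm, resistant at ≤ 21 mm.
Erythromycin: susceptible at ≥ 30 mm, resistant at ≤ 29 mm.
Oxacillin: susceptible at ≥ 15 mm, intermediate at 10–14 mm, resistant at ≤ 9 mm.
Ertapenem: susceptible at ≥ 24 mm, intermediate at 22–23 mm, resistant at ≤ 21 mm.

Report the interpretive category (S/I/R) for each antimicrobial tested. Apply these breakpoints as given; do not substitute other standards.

I, S, I, R, S, S, S

Moxifloxacin: 12 mm is in 11–13 mm — intermediate
Amoxicillin-clavulanate 18 mm: ≥ 15 mm — S
Azithromycin 29 mm: in 25–29 mm → I
Piperacillin-tazobactam 18 mm: ≤ 21 mm ⇒ resistant
Erythromycin 31 mm: ≥ 30 mm ⇒ S
Oxacillin 18 mm: ≥ 15 mm — S
Ertapenem: 26 mm is ≥ 24 mm — susceptible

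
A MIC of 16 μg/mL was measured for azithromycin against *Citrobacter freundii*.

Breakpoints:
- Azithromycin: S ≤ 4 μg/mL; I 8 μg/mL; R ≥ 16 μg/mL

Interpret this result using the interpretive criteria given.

R

Azithromycin (16 μg/mL) ≥ 16 μg/mL ⇒ R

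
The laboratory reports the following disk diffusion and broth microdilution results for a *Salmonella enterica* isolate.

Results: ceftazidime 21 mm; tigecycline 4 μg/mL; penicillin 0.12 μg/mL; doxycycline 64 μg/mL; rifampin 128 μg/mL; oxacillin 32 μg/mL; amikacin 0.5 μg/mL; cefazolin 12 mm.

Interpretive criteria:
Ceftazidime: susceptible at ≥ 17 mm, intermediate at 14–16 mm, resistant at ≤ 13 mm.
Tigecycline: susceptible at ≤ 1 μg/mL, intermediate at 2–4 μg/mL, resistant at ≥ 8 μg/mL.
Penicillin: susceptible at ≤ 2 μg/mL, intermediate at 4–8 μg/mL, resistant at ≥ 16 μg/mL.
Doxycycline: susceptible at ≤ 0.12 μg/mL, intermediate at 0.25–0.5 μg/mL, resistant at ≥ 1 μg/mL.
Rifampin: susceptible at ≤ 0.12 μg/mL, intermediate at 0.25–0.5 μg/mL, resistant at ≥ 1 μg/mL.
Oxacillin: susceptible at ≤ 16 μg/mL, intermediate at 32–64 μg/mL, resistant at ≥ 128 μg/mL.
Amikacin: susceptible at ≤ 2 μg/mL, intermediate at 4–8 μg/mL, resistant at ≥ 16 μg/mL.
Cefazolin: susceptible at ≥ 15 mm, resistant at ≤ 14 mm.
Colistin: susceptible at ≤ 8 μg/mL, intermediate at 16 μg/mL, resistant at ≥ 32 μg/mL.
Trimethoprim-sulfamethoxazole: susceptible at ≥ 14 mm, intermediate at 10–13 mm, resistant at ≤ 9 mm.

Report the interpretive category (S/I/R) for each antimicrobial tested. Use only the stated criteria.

S, I, S, R, R, I, S, R

Ceftazidime (21 mm) ≥ 17 mm → susceptible
Tigecycline 4 μg/mL: in 2–4 μg/mL — I
Penicillin: 0.12 μg/mL is ≤ 2 μg/mL ⇒ S
Doxycycline (64 μg/mL) ≥ 1 μg/mL — resistant
Rifampin (128 μg/mL) ≥ 1 μg/mL — R
Oxacillin: 32 μg/mL is in 32–64 μg/mL → I
Amikacin 0.5 μg/mL: ≤ 2 μg/mL ⇒ Susceptible
Cefazolin: 12 mm is ≤ 14 mm ⇒ R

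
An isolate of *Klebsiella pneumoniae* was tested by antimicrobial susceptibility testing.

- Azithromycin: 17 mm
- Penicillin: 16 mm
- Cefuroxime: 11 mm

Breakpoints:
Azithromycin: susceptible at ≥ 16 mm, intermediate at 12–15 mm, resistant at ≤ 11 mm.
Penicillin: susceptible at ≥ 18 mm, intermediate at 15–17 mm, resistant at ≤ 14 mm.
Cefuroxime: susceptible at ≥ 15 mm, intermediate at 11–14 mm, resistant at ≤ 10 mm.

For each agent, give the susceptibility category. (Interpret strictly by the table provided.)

S, I, I

Azithromycin 17 mm: ≥ 16 mm → susceptible
Penicillin 16 mm: in 15–17 mm → intermediate
Cefuroxime 11 mm: in 11–14 mm — Intermediate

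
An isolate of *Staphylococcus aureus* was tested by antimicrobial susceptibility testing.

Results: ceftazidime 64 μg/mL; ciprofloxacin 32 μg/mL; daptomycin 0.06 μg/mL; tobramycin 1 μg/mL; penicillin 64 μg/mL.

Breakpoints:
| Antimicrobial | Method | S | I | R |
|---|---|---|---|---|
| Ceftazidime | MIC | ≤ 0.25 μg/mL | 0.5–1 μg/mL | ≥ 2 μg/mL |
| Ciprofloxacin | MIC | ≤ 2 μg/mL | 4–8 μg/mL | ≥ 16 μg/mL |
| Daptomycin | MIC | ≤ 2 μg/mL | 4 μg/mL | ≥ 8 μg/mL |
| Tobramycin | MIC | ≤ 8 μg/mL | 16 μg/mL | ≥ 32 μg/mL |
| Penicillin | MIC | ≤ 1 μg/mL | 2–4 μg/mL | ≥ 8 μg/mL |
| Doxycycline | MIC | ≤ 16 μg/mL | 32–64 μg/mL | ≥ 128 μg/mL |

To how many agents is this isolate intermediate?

Ceftazidime 64 μg/mL: ≥ 2 μg/mL ⇒ Resistant
Ciprofloxacin (32 μg/mL) ≥ 16 μg/mL → R
Daptomycin (0.06 μg/mL) ≤ 2 μg/mL ⇒ Susceptible
Tobramycin: 1 μg/mL is ≤ 8 μg/mL → susceptible
Penicillin (64 μg/mL) ≥ 8 μg/mL — R
Intermediate: 0

0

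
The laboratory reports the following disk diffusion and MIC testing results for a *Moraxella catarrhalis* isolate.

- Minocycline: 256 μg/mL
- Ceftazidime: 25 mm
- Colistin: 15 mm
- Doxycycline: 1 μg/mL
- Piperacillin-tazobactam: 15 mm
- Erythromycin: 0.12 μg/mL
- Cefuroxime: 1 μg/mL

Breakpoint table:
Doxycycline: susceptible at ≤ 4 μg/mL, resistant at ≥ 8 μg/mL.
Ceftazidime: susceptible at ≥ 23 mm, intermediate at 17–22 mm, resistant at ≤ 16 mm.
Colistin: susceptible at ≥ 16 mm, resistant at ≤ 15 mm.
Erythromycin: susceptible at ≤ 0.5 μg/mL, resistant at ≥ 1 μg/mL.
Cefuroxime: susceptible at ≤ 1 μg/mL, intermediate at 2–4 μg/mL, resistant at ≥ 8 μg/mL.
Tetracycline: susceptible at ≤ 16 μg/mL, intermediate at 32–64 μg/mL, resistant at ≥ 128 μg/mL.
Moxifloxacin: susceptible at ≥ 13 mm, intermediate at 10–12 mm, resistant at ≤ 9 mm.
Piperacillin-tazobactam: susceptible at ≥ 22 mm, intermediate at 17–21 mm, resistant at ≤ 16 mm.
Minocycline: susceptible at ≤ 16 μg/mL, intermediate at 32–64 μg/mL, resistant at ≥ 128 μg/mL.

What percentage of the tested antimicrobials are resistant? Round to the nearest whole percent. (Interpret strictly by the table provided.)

43%

Minocycline (256 μg/mL) ≥ 128 μg/mL → R
Ceftazidime (25 mm) ≥ 23 mm — susceptible
Colistin 15 mm: ≤ 15 mm — resistant
Doxycycline: 1 μg/mL is ≤ 4 μg/mL → S
Piperacillin-tazobactam (15 mm) ≤ 16 mm — Resistant
Erythromycin 0.12 μg/mL: ≤ 0.5 μg/mL — Susceptible
Cefuroxime 1 μg/mL: ≤ 1 μg/mL → Susceptible
Resistant: 3/7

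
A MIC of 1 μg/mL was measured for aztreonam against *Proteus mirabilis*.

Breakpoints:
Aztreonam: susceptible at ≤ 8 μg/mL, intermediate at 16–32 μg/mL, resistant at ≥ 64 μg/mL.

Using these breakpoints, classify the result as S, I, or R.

Susceptible

Aztreonam (1 μg/mL) ≤ 8 μg/mL — Susceptible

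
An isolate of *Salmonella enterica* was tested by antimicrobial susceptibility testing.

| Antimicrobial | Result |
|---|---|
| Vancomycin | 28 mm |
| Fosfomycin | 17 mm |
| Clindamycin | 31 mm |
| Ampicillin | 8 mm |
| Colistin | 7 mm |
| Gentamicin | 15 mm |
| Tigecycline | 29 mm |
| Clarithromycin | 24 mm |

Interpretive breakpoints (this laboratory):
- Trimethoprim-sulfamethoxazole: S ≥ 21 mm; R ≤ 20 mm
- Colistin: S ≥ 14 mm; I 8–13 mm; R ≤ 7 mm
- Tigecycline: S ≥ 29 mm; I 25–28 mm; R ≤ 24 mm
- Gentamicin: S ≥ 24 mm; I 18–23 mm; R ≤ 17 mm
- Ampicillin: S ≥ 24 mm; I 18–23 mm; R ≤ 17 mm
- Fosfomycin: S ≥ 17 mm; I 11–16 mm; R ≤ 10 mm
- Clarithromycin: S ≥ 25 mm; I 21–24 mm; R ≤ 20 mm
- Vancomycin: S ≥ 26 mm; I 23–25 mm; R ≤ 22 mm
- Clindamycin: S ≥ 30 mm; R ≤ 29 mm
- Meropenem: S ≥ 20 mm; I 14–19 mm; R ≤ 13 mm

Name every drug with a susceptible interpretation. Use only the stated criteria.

Vancomycin: 28 mm is ≥ 26 mm → Susceptible
Fosfomycin (17 mm) ≥ 17 mm → S
Clindamycin: 31 mm is ≥ 30 mm → susceptible
Ampicillin: 8 mm is ≤ 17 mm — resistant
Colistin (7 mm) ≤ 7 mm ⇒ Resistant
Gentamicin: 15 mm is ≤ 17 mm → R
Tigecycline (29 mm) ≥ 29 mm ⇒ Susceptible
Clarithromycin 24 mm: in 21–24 mm — Intermediate

vancomycin, fosfomycin, clindamycin, tigecycline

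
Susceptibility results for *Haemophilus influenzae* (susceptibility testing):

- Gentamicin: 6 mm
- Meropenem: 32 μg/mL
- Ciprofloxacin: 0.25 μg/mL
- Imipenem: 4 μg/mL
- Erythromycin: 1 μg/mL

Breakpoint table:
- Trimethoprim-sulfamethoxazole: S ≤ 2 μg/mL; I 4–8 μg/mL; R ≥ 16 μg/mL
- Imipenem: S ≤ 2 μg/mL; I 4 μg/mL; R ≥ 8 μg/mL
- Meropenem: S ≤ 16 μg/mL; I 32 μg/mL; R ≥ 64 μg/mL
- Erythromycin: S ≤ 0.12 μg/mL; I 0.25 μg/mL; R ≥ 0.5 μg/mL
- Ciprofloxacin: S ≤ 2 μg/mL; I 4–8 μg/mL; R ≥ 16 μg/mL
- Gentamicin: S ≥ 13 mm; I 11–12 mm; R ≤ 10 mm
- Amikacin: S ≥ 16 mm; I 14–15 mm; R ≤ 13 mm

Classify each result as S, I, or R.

R, I, S, I, R

Gentamicin: 6 mm is ≤ 10 mm ⇒ resistant
Meropenem 32 μg/mL: = 32 μg/mL → intermediate
Ciprofloxacin: 0.25 μg/mL is ≤ 2 μg/mL → susceptible
Imipenem 4 μg/mL: = 4 μg/mL — intermediate
Erythromycin: 1 μg/mL is ≥ 0.5 μg/mL → R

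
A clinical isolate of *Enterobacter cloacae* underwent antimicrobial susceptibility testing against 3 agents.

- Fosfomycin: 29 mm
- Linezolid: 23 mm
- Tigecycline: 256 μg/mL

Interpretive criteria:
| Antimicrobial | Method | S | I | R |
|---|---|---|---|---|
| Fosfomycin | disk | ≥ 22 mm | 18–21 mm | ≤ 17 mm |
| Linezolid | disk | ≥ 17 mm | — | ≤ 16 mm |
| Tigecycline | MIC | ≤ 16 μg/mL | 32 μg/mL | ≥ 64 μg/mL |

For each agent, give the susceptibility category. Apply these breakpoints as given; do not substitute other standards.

S, S, R

Fosfomycin (29 mm) ≥ 22 mm — Susceptible
Linezolid 23 mm: ≥ 17 mm → susceptible
Tigecycline 256 μg/mL: ≥ 64 μg/mL — Resistant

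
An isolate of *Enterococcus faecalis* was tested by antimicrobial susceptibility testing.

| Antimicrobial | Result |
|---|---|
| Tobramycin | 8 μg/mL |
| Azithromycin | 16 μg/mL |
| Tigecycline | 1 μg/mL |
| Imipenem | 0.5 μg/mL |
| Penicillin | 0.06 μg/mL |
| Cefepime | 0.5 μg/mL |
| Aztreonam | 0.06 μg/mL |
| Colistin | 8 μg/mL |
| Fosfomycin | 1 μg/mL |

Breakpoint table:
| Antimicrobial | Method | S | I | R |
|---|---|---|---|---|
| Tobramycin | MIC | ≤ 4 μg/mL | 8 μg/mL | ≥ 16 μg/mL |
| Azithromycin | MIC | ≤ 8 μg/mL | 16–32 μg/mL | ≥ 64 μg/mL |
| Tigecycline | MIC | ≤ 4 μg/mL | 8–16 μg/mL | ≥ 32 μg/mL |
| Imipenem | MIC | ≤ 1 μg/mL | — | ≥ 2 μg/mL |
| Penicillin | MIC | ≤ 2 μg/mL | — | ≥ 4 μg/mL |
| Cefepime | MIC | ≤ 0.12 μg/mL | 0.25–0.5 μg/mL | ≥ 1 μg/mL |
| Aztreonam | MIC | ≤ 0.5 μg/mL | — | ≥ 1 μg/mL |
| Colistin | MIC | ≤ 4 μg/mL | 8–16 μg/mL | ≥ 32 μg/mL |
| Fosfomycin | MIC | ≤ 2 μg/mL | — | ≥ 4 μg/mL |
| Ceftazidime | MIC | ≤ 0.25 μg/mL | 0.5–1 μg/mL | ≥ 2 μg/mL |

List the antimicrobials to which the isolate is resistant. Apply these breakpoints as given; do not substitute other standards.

Tobramycin: 8 μg/mL is = 8 μg/mL → Intermediate
Azithromycin: 16 μg/mL is in 16–32 μg/mL → I
Tigecycline: 1 μg/mL is ≤ 4 μg/mL → S
Imipenem: 0.5 μg/mL is ≤ 1 μg/mL → Susceptible
Penicillin (0.06 μg/mL) ≤ 2 μg/mL → S
Cefepime (0.5 μg/mL) in 0.25–0.5 μg/mL → intermediate
Aztreonam 0.06 μg/mL: ≤ 0.5 μg/mL → susceptible
Colistin 8 μg/mL: in 8–16 μg/mL → intermediate
Fosfomycin: 1 μg/mL is ≤ 2 μg/mL — S

none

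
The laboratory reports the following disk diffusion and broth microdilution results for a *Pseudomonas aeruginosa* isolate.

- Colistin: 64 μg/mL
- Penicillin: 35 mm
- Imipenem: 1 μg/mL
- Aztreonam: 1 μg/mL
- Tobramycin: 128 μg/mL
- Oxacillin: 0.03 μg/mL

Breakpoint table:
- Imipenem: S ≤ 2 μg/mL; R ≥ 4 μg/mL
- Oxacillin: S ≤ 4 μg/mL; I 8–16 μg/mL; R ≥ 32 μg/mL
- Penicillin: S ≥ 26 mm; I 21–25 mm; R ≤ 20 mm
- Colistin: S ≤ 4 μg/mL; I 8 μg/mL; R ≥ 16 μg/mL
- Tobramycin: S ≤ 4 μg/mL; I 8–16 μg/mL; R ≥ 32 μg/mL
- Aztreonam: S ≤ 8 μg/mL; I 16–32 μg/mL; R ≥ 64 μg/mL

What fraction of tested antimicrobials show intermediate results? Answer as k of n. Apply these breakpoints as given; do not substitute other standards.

Colistin 64 μg/mL: ≥ 16 μg/mL ⇒ resistant
Penicillin: 35 mm is ≥ 26 mm — Susceptible
Imipenem (1 μg/mL) ≤ 2 μg/mL — susceptible
Aztreonam (1 μg/mL) ≤ 8 μg/mL → S
Tobramycin 128 μg/mL: ≥ 32 μg/mL — Resistant
Oxacillin 0.03 μg/mL: ≤ 4 μg/mL ⇒ Susceptible
Intermediate: 0/6

0 of 6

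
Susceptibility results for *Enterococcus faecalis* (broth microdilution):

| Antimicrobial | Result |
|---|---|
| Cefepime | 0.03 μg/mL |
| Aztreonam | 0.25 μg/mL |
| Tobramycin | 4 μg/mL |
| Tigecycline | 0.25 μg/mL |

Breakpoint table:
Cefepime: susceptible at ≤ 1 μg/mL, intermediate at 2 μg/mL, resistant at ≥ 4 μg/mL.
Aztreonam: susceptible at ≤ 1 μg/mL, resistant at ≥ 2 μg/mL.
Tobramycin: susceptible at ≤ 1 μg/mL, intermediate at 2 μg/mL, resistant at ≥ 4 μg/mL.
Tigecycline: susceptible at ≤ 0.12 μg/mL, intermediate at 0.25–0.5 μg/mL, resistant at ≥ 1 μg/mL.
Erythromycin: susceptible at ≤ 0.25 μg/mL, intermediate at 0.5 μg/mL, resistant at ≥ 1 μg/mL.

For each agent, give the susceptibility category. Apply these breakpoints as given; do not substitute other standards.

Cefepime: 0.03 μg/mL is ≤ 1 μg/mL → susceptible
Aztreonam (0.25 μg/mL) ≤ 1 μg/mL ⇒ susceptible
Tobramycin 4 μg/mL: ≥ 4 μg/mL ⇒ R
Tigecycline (0.25 μg/mL) in 0.25–0.5 μg/mL → Intermediate

S, S, R, I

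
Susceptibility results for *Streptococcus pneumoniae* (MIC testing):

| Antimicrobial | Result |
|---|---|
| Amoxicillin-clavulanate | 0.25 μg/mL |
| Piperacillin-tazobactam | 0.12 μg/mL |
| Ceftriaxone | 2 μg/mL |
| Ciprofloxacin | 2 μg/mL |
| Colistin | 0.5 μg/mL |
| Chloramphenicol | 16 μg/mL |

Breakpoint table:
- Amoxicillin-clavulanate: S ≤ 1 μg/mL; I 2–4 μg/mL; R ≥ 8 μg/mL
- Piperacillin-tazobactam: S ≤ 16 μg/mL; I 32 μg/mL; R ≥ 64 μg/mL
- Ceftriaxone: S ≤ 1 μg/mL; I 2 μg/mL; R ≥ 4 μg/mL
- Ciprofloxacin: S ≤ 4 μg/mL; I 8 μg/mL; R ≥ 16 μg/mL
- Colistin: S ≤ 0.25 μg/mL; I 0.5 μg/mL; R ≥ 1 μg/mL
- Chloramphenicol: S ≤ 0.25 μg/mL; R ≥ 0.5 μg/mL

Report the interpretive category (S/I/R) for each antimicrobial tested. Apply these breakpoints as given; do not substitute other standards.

S, S, I, S, I, R

Amoxicillin-clavulanate (0.25 μg/mL) ≤ 1 μg/mL → S
Piperacillin-tazobactam: 0.12 μg/mL is ≤ 16 μg/mL → susceptible
Ceftriaxone 2 μg/mL: = 2 μg/mL → intermediate
Ciprofloxacin: 2 μg/mL is ≤ 4 μg/mL ⇒ susceptible
Colistin 0.5 μg/mL: = 0.5 μg/mL ⇒ intermediate
Chloramphenicol 16 μg/mL: ≥ 0.5 μg/mL ⇒ Resistant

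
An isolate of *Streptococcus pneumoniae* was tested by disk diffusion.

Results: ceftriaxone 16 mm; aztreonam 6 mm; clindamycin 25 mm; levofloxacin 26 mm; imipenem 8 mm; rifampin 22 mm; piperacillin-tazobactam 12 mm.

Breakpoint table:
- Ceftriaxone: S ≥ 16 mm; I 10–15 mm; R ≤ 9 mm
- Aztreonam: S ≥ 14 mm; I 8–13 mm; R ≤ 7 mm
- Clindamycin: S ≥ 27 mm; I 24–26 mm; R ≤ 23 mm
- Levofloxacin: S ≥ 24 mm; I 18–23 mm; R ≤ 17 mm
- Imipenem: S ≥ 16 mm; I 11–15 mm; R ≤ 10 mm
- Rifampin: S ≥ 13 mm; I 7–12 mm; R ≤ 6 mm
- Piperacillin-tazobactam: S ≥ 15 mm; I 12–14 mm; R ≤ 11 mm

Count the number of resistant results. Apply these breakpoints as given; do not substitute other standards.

2

Ceftriaxone 16 mm: ≥ 16 mm ⇒ susceptible
Aztreonam (6 mm) ≤ 7 mm → R
Clindamycin: 25 mm is in 24–26 mm → intermediate
Levofloxacin 26 mm: ≥ 24 mm — susceptible
Imipenem (8 mm) ≤ 10 mm — resistant
Rifampin 22 mm: ≥ 13 mm — Susceptible
Piperacillin-tazobactam: 12 mm is in 12–14 mm — Intermediate
Resistant: 2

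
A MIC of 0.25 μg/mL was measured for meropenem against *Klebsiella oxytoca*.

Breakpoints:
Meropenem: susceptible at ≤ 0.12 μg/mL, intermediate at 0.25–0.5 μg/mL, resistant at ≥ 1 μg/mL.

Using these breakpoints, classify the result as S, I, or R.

I

Meropenem 0.25 μg/mL: in 0.25–0.5 μg/mL — I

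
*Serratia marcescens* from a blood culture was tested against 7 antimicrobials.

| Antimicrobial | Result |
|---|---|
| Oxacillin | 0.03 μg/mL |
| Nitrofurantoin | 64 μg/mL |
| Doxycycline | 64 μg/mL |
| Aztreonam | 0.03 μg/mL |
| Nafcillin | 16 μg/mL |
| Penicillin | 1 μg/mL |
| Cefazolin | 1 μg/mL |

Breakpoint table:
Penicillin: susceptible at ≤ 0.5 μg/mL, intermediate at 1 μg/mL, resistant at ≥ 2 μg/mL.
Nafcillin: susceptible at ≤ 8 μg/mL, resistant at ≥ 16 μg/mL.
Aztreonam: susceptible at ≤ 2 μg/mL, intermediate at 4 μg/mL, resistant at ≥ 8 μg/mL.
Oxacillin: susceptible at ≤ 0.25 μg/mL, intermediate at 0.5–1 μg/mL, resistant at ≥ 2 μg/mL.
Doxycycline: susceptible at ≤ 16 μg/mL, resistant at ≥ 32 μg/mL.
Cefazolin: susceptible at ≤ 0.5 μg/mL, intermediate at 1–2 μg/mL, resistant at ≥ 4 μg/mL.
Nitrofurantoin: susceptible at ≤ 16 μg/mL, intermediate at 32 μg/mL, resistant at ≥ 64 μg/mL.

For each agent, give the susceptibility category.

S, R, R, S, R, I, I

Oxacillin (0.03 μg/mL) ≤ 0.25 μg/mL — susceptible
Nitrofurantoin: 64 μg/mL is ≥ 64 μg/mL — Resistant
Doxycycline (64 μg/mL) ≥ 32 μg/mL — Resistant
Aztreonam: 0.03 μg/mL is ≤ 2 μg/mL — S
Nafcillin (16 μg/mL) ≥ 16 μg/mL ⇒ Resistant
Penicillin (1 μg/mL) = 1 μg/mL — intermediate
Cefazolin (1 μg/mL) in 1–2 μg/mL ⇒ intermediate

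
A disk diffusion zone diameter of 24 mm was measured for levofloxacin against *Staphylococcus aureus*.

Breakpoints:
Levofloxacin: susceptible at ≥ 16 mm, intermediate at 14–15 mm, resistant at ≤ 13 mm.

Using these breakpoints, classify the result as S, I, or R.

Susceptible

Levofloxacin (24 mm) ≥ 16 mm → Susceptible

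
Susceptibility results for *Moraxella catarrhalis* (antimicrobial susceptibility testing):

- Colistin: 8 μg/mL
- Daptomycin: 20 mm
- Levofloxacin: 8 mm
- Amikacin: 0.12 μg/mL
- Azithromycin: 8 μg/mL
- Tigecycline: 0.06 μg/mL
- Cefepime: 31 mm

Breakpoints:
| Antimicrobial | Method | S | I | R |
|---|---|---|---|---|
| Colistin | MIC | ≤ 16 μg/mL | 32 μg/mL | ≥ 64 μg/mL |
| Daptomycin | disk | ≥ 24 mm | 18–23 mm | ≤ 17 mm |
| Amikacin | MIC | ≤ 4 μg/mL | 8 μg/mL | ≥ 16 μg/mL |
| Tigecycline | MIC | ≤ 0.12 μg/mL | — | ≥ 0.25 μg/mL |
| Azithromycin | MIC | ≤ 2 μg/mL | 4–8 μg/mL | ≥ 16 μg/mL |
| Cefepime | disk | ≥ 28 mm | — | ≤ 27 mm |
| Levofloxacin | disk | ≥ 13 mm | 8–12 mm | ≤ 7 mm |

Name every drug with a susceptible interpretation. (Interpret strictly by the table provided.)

colistin, amikacin, tigecycline, cefepime

Colistin (8 μg/mL) ≤ 16 μg/mL → S
Daptomycin: 20 mm is in 18–23 mm — intermediate
Levofloxacin (8 mm) in 8–12 mm → I
Amikacin 0.12 μg/mL: ≤ 4 μg/mL → Susceptible
Azithromycin: 8 μg/mL is in 4–8 μg/mL → I
Tigecycline (0.06 μg/mL) ≤ 0.12 μg/mL — susceptible
Cefepime: 31 mm is ≥ 28 mm ⇒ S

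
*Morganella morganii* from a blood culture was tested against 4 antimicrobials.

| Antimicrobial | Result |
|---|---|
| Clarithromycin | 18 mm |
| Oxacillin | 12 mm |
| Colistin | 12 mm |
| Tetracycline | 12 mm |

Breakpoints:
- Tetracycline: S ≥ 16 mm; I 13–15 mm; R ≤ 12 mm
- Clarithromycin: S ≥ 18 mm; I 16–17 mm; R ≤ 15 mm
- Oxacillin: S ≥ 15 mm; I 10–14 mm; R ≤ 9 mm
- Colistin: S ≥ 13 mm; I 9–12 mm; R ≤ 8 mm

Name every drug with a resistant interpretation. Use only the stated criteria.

Clarithromycin: 18 mm is ≥ 18 mm ⇒ Susceptible
Oxacillin (12 mm) in 10–14 mm → I
Colistin 12 mm: in 9–12 mm → Intermediate
Tetracycline 12 mm: ≤ 12 mm — Resistant

tetracycline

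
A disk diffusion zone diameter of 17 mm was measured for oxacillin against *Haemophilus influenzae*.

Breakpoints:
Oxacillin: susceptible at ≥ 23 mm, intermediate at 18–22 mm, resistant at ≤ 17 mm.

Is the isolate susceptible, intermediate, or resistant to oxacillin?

Oxacillin (17 mm) ≤ 17 mm — Resistant

R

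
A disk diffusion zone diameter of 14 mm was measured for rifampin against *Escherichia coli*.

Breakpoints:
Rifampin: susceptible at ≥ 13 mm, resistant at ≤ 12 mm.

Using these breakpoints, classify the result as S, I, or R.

Rifampin (14 mm) ≥ 13 mm ⇒ Susceptible

Susceptible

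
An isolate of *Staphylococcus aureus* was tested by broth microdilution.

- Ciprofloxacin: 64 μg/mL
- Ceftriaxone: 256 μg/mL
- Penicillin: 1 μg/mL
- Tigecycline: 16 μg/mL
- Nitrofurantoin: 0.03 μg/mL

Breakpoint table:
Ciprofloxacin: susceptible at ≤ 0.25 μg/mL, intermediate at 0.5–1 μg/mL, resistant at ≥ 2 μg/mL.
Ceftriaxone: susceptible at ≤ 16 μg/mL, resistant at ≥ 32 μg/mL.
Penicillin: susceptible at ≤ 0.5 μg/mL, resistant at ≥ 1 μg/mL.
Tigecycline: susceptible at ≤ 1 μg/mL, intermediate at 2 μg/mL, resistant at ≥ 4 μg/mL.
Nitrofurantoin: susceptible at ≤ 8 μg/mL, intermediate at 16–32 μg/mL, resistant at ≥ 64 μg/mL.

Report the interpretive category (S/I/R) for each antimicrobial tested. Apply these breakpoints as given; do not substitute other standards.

R, R, R, R, S

Ciprofloxacin (64 μg/mL) ≥ 2 μg/mL ⇒ Resistant
Ceftriaxone 256 μg/mL: ≥ 32 μg/mL — R
Penicillin 1 μg/mL: ≥ 1 μg/mL → Resistant
Tigecycline (16 μg/mL) ≥ 4 μg/mL → Resistant
Nitrofurantoin: 0.03 μg/mL is ≤ 8 μg/mL → Susceptible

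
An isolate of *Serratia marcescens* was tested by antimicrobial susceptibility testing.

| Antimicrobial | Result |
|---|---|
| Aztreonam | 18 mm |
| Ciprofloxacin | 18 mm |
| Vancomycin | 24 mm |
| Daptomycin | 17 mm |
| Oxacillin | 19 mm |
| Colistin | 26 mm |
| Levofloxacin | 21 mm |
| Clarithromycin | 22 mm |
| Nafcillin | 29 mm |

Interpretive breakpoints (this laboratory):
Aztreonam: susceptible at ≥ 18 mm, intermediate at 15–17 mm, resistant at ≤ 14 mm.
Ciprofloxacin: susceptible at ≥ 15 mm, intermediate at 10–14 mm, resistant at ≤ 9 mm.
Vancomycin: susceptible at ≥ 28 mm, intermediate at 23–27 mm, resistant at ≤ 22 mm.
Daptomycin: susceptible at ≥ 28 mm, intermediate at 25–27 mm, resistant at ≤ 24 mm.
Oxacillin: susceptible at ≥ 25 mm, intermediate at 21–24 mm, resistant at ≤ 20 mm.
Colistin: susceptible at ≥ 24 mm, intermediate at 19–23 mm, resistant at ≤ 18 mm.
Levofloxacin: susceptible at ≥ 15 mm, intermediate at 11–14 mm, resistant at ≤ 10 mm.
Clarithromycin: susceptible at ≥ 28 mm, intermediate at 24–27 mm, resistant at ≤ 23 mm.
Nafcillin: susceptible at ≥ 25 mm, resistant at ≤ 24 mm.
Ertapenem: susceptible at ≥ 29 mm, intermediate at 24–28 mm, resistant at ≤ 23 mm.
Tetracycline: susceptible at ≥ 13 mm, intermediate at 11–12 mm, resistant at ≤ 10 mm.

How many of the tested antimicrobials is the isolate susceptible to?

Aztreonam: 18 mm is ≥ 18 mm → S
Ciprofloxacin (18 mm) ≥ 15 mm → susceptible
Vancomycin (24 mm) in 23–27 mm ⇒ Intermediate
Daptomycin 17 mm: ≤ 24 mm — Resistant
Oxacillin: 19 mm is ≤ 20 mm → Resistant
Colistin 26 mm: ≥ 24 mm ⇒ susceptible
Levofloxacin 21 mm: ≥ 15 mm → susceptible
Clarithromycin (22 mm) ≤ 23 mm ⇒ Resistant
Nafcillin (29 mm) ≥ 25 mm → Susceptible
Susceptible: 5

5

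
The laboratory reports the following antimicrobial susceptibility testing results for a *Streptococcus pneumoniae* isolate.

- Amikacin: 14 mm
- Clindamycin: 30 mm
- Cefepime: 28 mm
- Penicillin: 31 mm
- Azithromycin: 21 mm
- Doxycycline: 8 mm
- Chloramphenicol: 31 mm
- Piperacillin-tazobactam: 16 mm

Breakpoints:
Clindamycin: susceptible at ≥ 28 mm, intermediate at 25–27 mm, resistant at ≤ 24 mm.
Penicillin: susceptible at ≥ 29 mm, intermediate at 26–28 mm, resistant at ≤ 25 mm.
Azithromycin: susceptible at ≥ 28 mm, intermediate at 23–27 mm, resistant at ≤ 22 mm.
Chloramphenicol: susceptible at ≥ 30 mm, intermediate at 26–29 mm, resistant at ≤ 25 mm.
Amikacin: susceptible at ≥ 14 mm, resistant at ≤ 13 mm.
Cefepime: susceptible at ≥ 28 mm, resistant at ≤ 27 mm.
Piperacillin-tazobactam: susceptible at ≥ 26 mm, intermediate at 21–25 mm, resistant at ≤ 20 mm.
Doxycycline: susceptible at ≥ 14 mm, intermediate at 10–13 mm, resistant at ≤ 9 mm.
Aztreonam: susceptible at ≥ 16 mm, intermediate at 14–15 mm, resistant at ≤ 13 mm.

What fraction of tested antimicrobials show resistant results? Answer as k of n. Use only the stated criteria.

Amikacin: 14 mm is ≥ 14 mm ⇒ susceptible
Clindamycin: 30 mm is ≥ 28 mm — S
Cefepime (28 mm) ≥ 28 mm ⇒ susceptible
Penicillin 31 mm: ≥ 29 mm — susceptible
Azithromycin 21 mm: ≤ 22 mm — Resistant
Doxycycline: 8 mm is ≤ 9 mm → resistant
Chloramphenicol: 31 mm is ≥ 30 mm — susceptible
Piperacillin-tazobactam (16 mm) ≤ 20 mm ⇒ R
Resistant: 3/8

3 of 8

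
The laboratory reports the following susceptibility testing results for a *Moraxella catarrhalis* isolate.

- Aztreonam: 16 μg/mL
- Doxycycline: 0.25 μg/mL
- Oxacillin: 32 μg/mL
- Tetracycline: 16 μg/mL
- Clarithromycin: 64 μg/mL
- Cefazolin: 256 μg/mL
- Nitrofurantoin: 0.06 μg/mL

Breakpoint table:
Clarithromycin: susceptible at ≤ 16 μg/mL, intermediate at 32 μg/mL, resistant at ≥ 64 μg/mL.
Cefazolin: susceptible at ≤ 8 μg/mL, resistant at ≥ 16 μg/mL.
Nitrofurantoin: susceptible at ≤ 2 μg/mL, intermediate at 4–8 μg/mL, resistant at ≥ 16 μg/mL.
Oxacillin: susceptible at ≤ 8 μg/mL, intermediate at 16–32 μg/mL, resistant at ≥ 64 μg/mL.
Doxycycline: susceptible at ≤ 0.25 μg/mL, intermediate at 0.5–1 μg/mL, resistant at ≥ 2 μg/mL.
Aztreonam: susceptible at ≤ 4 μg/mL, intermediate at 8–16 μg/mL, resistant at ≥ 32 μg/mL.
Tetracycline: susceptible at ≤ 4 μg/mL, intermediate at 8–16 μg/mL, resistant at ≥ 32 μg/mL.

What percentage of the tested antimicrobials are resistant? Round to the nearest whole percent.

Aztreonam 16 μg/mL: in 8–16 μg/mL ⇒ I
Doxycycline (0.25 μg/mL) ≤ 0.25 μg/mL ⇒ Susceptible
Oxacillin 32 μg/mL: in 16–32 μg/mL — intermediate
Tetracycline 16 μg/mL: in 8–16 μg/mL → I
Clarithromycin (64 μg/mL) ≥ 64 μg/mL — Resistant
Cefazolin: 256 μg/mL is ≥ 16 μg/mL → resistant
Nitrofurantoin (0.06 μg/mL) ≤ 2 μg/mL — Susceptible
Resistant: 2/7

29%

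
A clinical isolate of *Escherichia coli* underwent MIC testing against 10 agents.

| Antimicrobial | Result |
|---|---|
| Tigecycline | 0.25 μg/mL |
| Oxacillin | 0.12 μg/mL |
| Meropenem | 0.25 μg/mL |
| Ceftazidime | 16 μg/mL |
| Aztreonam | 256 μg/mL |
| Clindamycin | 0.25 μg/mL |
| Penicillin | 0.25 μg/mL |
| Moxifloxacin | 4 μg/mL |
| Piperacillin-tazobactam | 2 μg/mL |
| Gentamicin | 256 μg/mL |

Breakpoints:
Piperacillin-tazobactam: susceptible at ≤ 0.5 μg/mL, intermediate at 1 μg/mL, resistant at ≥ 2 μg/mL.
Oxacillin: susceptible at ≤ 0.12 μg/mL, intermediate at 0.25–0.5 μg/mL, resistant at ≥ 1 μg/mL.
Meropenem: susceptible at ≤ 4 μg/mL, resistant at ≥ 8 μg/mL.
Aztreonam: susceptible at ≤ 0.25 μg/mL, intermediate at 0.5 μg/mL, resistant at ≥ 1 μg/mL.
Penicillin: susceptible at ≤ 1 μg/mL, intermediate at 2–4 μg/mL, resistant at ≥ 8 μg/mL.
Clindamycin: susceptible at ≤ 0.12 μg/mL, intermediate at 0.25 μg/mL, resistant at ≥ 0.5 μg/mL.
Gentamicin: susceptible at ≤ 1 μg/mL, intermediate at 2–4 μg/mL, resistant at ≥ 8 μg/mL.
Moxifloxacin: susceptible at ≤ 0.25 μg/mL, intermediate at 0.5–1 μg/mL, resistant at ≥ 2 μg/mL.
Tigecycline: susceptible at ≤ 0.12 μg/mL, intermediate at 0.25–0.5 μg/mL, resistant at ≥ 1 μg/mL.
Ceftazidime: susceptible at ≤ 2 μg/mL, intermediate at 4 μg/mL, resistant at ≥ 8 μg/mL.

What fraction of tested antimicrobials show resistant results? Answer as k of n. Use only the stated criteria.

5 of 10

Tigecycline: 0.25 μg/mL is in 0.25–0.5 μg/mL ⇒ Intermediate
Oxacillin: 0.12 μg/mL is ≤ 0.12 μg/mL — Susceptible
Meropenem 0.25 μg/mL: ≤ 4 μg/mL ⇒ Susceptible
Ceftazidime (16 μg/mL) ≥ 8 μg/mL ⇒ resistant
Aztreonam: 256 μg/mL is ≥ 1 μg/mL → R
Clindamycin 0.25 μg/mL: = 0.25 μg/mL → Intermediate
Penicillin (0.25 μg/mL) ≤ 1 μg/mL — susceptible
Moxifloxacin: 4 μg/mL is ≥ 2 μg/mL ⇒ Resistant
Piperacillin-tazobactam: 2 μg/mL is ≥ 2 μg/mL → Resistant
Gentamicin: 256 μg/mL is ≥ 8 μg/mL → Resistant
Resistant: 5/10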